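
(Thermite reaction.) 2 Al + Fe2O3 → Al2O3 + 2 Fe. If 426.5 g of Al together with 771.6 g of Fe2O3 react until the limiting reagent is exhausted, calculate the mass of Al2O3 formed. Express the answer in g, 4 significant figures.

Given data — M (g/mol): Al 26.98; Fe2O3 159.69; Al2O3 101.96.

n(Al) = 426.5 / 26.98 = 15.81 mol
n(Fe2O3) = 771.6 / 159.69 = 4.832 mol
n/ν → Al: 7.905, Fe2O3: 4.832; Fe2O3 is limiting.
n(Al2O3) = (1/1) × 4.832 = 4.832 mol
mass = 4.832 × 101.96 = 492.7 g

492.7 g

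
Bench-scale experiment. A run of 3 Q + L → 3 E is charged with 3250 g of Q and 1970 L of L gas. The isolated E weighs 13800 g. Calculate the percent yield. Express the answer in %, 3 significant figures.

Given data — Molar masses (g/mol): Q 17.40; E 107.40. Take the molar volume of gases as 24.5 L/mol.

68.8 %

n(Q) = 3250 / 17.40 = 186.8 mol
n(L) = 1970 / 24.5 = 80.41 mol
n/ν for Q = 186.8/3 = 62.27
n/ν for L = 80.41/1 = 80.41
Smallest n/ν is Q → limiting reagent.
theoretical n(E) = (3/3) × 186.8 = 186.8 mol → 20060 g
% yield = 13800 / 20060 × 100 = 68.79 %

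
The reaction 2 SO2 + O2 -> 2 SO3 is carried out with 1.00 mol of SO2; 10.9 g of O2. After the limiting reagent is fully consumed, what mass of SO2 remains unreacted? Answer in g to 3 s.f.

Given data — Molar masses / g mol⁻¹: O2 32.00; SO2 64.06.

20.4 g

n(SO2) = 1.000 mol
n(O2) = 10.90 / 32.00 = 0.3406 mol
n/ν for SO2 = 1.000/2 = 0.5000
n/ν for O2 = 0.3406/1 = 0.3406
Smallest n/ν is O2 → limiting reagent.
SO2 consumed = (2/1) × 0.3406 = 0.6812 mol
SO2 remaining = 1.000 − 0.6812 = 0.3188 mol
mass = 0.3188 × 64.06 = 20.42 g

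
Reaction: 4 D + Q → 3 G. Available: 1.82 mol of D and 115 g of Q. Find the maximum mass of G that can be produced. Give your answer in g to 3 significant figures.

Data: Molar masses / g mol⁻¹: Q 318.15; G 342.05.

371 g

n(D) = 1.820 mol
n(Q) = 115.0 / 318.15 = 0.3615 mol
n/ν → D: 0.4550, Q: 0.3615; Q is limiting.
n(G) = (3/1) × 0.3615 = 1.085 mol
mass = 1.085 × 342.05 = 371.1 g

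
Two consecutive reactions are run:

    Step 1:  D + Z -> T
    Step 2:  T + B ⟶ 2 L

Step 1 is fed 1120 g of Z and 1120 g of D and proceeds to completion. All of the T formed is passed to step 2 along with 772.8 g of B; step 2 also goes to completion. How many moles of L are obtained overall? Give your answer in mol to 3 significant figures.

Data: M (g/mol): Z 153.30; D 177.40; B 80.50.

12.6 mol

Step 1:
n(Z) = 1120 / 153.30 = 7.306 mol
n(D) = 1120 / 177.40 = 6.313 mol
n/ν for Z = 7.306/1 = 7.306
n/ν for D = 6.313/1 = 6.313
Smallest n/ν is D → limiting reagent.
n(T) produced = (1/1) × 6.313 = 6.313 mol
Step 2:
n(T) available = 6.313 mol
n(B) = 772.8 / 80.50 = 9.600 mol
n/ν for T = 6.313/1 = 6.313
n/ν for B = 9.600/1 = 9.600
Smallest n/ν is T → limiting reagent.
n(L) = (2/1) × 6.313 = 12.63 mol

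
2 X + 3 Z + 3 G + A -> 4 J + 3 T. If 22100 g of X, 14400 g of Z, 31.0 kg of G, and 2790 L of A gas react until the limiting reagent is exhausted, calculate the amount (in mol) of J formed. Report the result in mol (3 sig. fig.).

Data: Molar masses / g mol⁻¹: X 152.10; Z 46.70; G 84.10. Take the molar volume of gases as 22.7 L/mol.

291 mol

n(X) = 22100 / 152.10 = 145.3 mol
n(Z) = 14400 / 46.70 = 308.4 mol
n(G) = 31.00×1000 / 84.10 = 368.6 mol
n(A) = 2790 / 22.7 = 122.9 mol
n/ν for X = 145.3/2 = 72.65
n/ν for Z = 308.4/3 = 102.8
n/ν for G = 368.6/3 = 122.9
n/ν for A = 122.9/1 = 122.9
Smallest n/ν is X → limiting reagent.
n(J) = (4/2) × 145.3 = 290.6 mol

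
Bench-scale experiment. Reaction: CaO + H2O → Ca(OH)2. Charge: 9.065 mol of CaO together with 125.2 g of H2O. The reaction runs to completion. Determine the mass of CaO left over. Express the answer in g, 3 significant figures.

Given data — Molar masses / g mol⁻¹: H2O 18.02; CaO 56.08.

119 g

n(CaO) = 9.065 mol
n(H2O) = 125.2 / 18.02 = 6.948 mol
n/ν for CaO = 9.065/1 = 9.065
n/ν for H2O = 6.948/1 = 6.948
Smallest n/ν is H2O → limiting reagent.
CaO consumed = (1/1) × 6.948 = 6.948 mol
CaO remaining = 9.065 − 6.948 = 2.117 mol
mass = 2.117 × 56.08 = 118.7 g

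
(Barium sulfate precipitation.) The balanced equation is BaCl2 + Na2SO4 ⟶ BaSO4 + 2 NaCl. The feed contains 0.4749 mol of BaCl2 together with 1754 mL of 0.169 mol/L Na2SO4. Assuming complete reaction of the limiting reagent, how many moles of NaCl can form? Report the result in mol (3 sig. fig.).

0.593 mol

n(BaCl2) = 0.4749 mol
n(Na2SO4) = 0.169 × 1754/1000 = 0.2964 mol
n/ν → BaCl2: 0.4749, Na2SO4: 0.2964; Na2SO4 is limiting.
n(NaCl) = (2/1) × 0.2964 = 0.5928 mol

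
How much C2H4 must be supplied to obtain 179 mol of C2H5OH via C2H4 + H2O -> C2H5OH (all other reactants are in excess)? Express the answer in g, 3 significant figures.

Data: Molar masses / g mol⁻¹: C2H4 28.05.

5020 g

n(C2H5OH) = 179.0 mol
n(C2H4) = (1/1) × 179.0 = 179.0 mol
mass = 179.0 × 28.05 = 5021 g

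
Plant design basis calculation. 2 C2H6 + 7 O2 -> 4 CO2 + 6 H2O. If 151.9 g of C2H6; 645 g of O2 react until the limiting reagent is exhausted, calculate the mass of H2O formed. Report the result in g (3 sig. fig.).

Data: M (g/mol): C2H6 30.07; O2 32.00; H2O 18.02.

n(C2H6) = 151.9 / 30.07 = 5.052 mol
n(O2) = 645.0 / 32.00 = 20.16 mol
n/ν → C2H6: 2.526, O2: 2.880; C2H6 is limiting.
n(H2O) = (6/2) × 5.052 = 15.16 mol
mass = 15.16 × 18.02 = 273.2 g

273 g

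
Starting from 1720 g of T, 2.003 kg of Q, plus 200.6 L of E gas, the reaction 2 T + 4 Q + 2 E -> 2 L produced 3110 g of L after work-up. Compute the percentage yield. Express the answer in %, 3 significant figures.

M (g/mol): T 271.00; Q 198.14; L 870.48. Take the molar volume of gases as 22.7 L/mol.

n(T) = 1720 / 271.00 = 6.347 mol
n(Q) = 2.003×1000 / 198.14 = 10.11 mol
n(E) = 200.6 / 22.7 = 8.837 mol
n/ν for T = 6.347/2 = 3.174
n/ν for Q = 10.11/4 = 2.528
n/ν for E = 8.837/2 = 4.419
Smallest n/ν is Q → limiting reagent.
theoretical n(L) = (2/4) × 10.11 = 5.055 mol → 4400 g
% yield = 3110 / 4400 × 100 = 70.68 %

70.7 %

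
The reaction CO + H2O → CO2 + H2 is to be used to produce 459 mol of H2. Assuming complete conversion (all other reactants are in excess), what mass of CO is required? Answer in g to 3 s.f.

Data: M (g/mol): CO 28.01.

n(H2) = 459.0 mol
n(CO) = (1/1) × 459.0 = 459.0 mol
mass = 459.0 × 28.01 = 12860 g

12900 g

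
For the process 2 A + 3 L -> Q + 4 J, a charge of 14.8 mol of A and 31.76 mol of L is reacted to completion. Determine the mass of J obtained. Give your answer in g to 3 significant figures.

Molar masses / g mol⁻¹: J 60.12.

1780 g

n(A) = 14.80 mol
n(L) = 31.76 mol
n/ν → A: 7.400, L: 10.59; A is limiting.
n(J) = (4/2) × 14.80 = 29.60 mol
mass = 29.60 × 60.12 = 1780 g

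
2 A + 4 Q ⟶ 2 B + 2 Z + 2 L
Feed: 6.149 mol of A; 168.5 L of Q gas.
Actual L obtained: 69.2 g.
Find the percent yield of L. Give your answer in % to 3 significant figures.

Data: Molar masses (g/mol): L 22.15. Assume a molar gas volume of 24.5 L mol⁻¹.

n(A) = 6.149 mol
n(Q) = 168.5 / 24.5 = 6.878 mol
n/ν for A = 6.149/2 = 3.075
n/ν for Q = 6.878/4 = 1.720
Smallest n/ν is Q → limiting reagent.
theoretical n(L) = (2/4) × 6.878 = 3.439 mol → 76.17 g
% yield = 69.2 / 76.17 × 100 = 90.85 %

90.9 %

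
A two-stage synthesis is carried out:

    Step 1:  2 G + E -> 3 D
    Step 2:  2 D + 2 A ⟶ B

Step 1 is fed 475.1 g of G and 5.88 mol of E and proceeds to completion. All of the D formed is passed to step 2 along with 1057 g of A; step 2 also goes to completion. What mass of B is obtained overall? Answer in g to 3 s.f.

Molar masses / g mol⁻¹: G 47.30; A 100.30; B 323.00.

1700 g

Step 1:
n(G) = 475.1 / 47.30 = 10.04 mol
n(E) = 5.880 mol
n/ν → G: 5.020, E: 5.880; G is limiting.
n(D) produced = (3/2) × 10.04 = 15.06 mol
Step 2:
n(D) available = 15.06 mol
n(A) = 1057 / 100.30 = 10.54 mol
n/ν → D: 7.530, A: 5.270; A is limiting.
n(B) = (1/2) × 10.54 = 5.270 mol
mass = 5.270 × 323.00 = 1702 g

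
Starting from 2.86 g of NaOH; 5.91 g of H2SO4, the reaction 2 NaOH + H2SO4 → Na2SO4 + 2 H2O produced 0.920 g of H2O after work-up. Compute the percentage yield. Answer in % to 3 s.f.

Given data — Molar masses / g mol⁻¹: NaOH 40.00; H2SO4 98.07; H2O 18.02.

71.4 %

n(NaOH) = 2.860 / 40.00 = 0.07150 mol
n(H2SO4) = 5.910 / 98.07 = 0.06026 mol
n/ν → NaOH: 0.03575, H2SO4: 0.06026; NaOH is limiting.
theoretical n(H2O) = (2/2) × 0.07150 = 0.07150 mol → 1.288 g
% yield = 0.920 / 1.288 × 100 = 71.43 %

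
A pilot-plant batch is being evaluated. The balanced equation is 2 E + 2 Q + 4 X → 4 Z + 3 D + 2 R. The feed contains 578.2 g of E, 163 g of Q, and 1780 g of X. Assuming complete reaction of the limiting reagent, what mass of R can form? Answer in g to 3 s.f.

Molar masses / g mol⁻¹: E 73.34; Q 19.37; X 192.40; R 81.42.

n(E) = 578.2 / 73.34 = 7.884 mol
n(Q) = 163.0 / 19.37 = 8.415 mol
n(X) = 1780 / 192.40 = 9.252 mol
n/ν → E: 3.942, Q: 4.208, X: 2.313; X is limiting.
n(R) = (2/4) × 9.252 = 4.626 mol
mass = 4.626 × 81.42 = 376.6 g

377 g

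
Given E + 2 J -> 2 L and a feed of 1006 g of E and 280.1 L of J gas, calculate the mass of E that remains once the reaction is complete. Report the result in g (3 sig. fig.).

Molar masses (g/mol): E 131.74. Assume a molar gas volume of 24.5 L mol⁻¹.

253 g

n(E) = 1006 / 131.74 = 7.636 mol
n(J) = 280.1 / 24.5 = 11.43 mol
n/ν → E: 7.636, J: 5.715; J is limiting.
E consumed = (1/2) × 11.43 = 5.715 mol
E remaining = 7.636 − 5.715 = 1.921 mol
mass = 1.921 × 131.74 = 253.1 g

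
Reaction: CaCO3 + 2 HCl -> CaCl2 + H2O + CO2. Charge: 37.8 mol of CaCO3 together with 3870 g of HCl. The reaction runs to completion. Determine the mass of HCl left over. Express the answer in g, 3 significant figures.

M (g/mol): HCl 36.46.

1110 g

n(CaCO3) = 37.80 mol
n(HCl) = 3870 / 36.46 = 106.1 mol
n/ν for CaCO3 = 37.80/1 = 37.80
n/ν for HCl = 106.1/2 = 53.05
Smallest n/ν is CaCO3 → limiting reagent.
HCl consumed = (2/1) × 37.80 = 75.60 mol
HCl remaining = 106.1 − 75.60 = 30.50 mol
mass = 30.50 × 36.46 = 1112 g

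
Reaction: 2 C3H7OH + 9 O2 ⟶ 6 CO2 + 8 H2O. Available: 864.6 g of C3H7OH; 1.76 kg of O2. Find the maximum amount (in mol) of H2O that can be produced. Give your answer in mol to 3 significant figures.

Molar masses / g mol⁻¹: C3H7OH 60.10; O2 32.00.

48.9 mol

n(C3H7OH) = 864.6 / 60.10 = 14.39 mol
n(O2) = 1.760×1000 / 32.00 = 55.00 mol
n/ν for C3H7OH = 14.39/2 = 7.195
n/ν for O2 = 55.00/9 = 6.111
Smallest n/ν is O2 → limiting reagent.
n(H2O) = (8/9) × 55.00 = 48.89 mol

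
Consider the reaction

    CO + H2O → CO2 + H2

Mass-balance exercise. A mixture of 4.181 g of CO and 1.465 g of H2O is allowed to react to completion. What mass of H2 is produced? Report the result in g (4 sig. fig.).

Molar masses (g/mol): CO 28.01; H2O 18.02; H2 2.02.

0.1642 g

n(CO) = 4.181 / 28.01 = 0.1493 mol
n(H2O) = 1.465 / 18.02 = 0.08130 mol
n/ν for CO = 0.1493/1 = 0.1493
n/ν for H2O = 0.08130/1 = 0.08130
Smallest n/ν is H2O → limiting reagent.
n(H2) = (1/1) × 0.08130 = 0.08130 mol
mass = 0.08130 × 2.02 = 0.1642 g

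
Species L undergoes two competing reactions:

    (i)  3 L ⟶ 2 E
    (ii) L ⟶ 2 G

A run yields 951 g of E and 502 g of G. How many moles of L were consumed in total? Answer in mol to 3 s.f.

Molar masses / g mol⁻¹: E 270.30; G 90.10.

8.06 mol

n(E) = 951 / 270.30 = 3.518 mol
n(G) = 502 / 90.10 = 5.572 mol
n(L) via (i) = (3/2)×3.518 = 5.277 mol
n(L) via (ii) = (1/2)×5.572 = 2.786 mol
total n(L) = 5.277 + 2.786 = 8.063 mol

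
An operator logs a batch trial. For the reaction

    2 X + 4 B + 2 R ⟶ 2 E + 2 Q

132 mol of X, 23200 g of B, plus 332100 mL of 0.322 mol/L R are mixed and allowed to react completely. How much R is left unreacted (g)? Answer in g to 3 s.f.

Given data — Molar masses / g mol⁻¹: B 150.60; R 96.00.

2870 g

n(X) = 132.0 mol
n(B) = 23200 / 150.60 = 154.1 mol
n(R) = 0.322 × 332100/1000 = 106.9 mol
n/ν → X: 66.00, B: 38.53, R: 53.45; B is limiting.
R consumed = (2/4) × 154.1 = 77.05 mol
R remaining = 106.9 − 77.05 = 29.85 mol
mass = 29.85 × 96.00 = 2866 g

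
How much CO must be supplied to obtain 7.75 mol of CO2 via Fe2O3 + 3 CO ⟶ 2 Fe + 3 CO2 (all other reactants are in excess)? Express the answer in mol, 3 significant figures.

n(CO2) = 7.750 mol
n(CO) = (3/3) × 7.750 = 7.750 mol

7.75 mol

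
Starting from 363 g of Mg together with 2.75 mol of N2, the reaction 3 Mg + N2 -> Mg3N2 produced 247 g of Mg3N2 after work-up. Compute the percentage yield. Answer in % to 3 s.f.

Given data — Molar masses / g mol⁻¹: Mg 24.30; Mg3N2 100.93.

n(Mg) = 363.0 / 24.30 = 14.94 mol
n(N2) = 2.750 mol
n/ν for Mg = 14.94/3 = 4.980
n/ν for N2 = 2.750/1 = 2.750
Smallest n/ν is N2 → limiting reagent.
theoretical n(Mg3N2) = (1/1) × 2.750 = 2.750 mol → 277.6 g
% yield = 247 / 277.6 × 100 = 88.98 %

89.0 %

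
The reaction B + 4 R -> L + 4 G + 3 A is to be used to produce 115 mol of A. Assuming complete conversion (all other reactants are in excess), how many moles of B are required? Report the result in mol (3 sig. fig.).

38.3 mol

n(A) = 115.0 mol
n(B) = (1/3) × 115.0 = 38.33 mol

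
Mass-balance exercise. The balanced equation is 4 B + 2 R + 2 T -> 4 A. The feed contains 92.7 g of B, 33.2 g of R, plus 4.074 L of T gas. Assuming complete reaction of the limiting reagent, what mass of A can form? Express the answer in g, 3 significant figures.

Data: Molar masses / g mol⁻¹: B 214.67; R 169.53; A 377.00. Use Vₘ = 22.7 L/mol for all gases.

n(B) = 92.70 / 214.67 = 0.4318 mol
n(R) = 33.20 / 169.53 = 0.1958 mol
n(T) = 4.074 / 22.7 = 0.1795 mol
n/ν → B: 0.1080, R: 0.09790, T: 0.08975; T is limiting.
n(A) = (4/2) × 0.1795 = 0.3590 mol
mass = 0.3590 × 377.00 = 135.3 g

135 g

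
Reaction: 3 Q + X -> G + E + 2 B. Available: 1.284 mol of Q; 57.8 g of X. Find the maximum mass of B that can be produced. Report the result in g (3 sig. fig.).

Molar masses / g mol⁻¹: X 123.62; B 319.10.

273 g

n(Q) = 1.284 mol
n(X) = 57.80 / 123.62 = 0.4676 mol
n/ν → Q: 0.4280, X: 0.4676; Q is limiting.
n(B) = (2/3) × 1.284 = 0.8560 mol
mass = 0.8560 × 319.10 = 273.1 g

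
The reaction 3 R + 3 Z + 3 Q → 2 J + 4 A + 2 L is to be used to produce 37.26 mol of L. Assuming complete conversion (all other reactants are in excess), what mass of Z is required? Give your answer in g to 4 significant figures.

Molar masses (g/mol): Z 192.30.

n(L) = 37.26 mol
n(Z) = (3/2) × 37.26 = 55.89 mol
mass = 55.89 × 192.30 = 10750 g

10750 g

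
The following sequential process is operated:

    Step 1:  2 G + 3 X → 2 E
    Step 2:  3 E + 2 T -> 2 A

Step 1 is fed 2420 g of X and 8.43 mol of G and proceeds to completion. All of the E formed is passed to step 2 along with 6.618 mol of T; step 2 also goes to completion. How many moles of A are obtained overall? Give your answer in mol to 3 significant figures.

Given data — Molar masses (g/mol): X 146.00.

Step 1:
n(X) = 2420 / 146.00 = 16.58 mol
n(G) = 8.430 mol
n/ν for X = 16.58/3 = 5.527
n/ν for G = 8.430/2 = 4.215
Smallest n/ν is G → limiting reagent.
n(E) produced = (2/2) × 8.430 = 8.430 mol
Step 2:
n(E) available = 8.430 mol
n(T) = 6.618 mol
n/ν for E = 8.430/3 = 2.810
n/ν for T = 6.618/2 = 3.309
Smallest n/ν is E → limiting reagent.
n(A) = (2/3) × 8.430 = 5.620 mol

5.62 mol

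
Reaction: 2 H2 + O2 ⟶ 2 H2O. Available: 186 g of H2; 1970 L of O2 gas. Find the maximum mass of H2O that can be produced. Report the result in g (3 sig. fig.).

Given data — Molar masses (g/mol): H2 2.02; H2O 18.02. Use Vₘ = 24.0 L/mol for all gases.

1660 g

n(H2) = 186.0 / 2.02 = 92.08 mol
n(O2) = 1970 / 24.0 = 82.08 mol
n/ν → H2: 46.04, O2: 82.08; H2 is limiting.
n(H2O) = (2/2) × 92.08 = 92.08 mol
mass = 92.08 × 18.02 = 1659 g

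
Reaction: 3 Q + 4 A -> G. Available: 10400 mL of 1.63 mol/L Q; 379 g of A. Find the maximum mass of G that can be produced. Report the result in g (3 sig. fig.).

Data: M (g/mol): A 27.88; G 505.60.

1720 g

n(Q) = 1.63 × 10400/1000 = 16.95 mol
n(A) = 379.0 / 27.88 = 13.59 mol
n/ν for Q = 16.95/3 = 5.650
n/ν for A = 13.59/4 = 3.398
Smallest n/ν is A → limiting reagent.
n(G) = (1/4) × 13.59 = 3.398 mol
mass = 3.398 × 505.60 = 1718 g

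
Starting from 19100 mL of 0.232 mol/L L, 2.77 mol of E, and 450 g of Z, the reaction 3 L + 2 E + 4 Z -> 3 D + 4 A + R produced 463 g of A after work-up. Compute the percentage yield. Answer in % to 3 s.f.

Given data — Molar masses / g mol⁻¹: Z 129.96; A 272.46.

n(L) = 0.232 × 19100/1000 = 4.431 mol
n(E) = 2.770 mol
n(Z) = 450.0 / 129.96 = 3.463 mol
n/ν for L = 4.431/3 = 1.477
n/ν for E = 2.770/2 = 1.385
n/ν for Z = 3.463/4 = 0.8658
Smallest n/ν is Z → limiting reagent.
theoretical n(A) = (4/4) × 3.463 = 3.463 mol → 943.5 g
% yield = 463 / 943.5 × 100 = 49.07 %

49.1 %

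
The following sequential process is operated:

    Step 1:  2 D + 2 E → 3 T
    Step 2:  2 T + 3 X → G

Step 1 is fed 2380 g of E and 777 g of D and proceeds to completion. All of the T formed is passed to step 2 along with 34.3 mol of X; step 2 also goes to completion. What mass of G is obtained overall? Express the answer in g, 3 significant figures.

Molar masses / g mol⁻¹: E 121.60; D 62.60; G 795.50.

Step 1:
n(E) = 2380 / 121.60 = 19.57 mol
n(D) = 777.0 / 62.60 = 12.41 mol
n/ν for E = 19.57/2 = 9.785
n/ν for D = 12.41/2 = 6.205
Smallest n/ν is D → limiting reagent.
n(T) produced = (3/2) × 12.41 = 18.62 mol
Step 2:
n(T) available = 18.62 mol
n(X) = 34.30 mol
n/ν for T = 18.62/2 = 9.310
n/ν for X = 34.30/3 = 11.43
Smallest n/ν is T → limiting reagent.
n(G) = (1/2) × 18.62 = 9.310 mol
mass = 9.310 × 795.50 = 7406 g

7410 g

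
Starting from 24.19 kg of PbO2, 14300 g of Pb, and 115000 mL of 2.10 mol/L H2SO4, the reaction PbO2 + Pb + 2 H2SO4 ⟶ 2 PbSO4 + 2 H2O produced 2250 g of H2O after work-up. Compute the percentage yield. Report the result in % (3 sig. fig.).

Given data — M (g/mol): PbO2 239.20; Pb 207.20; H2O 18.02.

90.5 %

n(PbO2) = 24.19×1000 / 239.20 = 101.1 mol
n(Pb) = 14300 / 207.20 = 69.02 mol
n(H2SO4) = 2.10 × 115000/1000 = 241.5 mol
n/ν for PbO2 = 101.1/1 = 101.1
n/ν for Pb = 69.02/1 = 69.02
n/ν for H2SO4 = 241.5/2 = 120.8
Smallest n/ν is Pb → limiting reagent.
theoretical n(H2O) = (2/1) × 69.02 = 138.0 mol → 2487 g
% yield = 2250 / 2487 × 100 = 90.47 %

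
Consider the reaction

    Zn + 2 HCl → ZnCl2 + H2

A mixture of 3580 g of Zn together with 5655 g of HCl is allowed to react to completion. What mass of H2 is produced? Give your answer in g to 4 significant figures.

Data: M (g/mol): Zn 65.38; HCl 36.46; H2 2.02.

110.6 g

n(Zn) = 3580 / 65.38 = 54.76 mol
n(HCl) = 5655 / 36.46 = 155.1 mol
n/ν → Zn: 54.76, HCl: 77.55; Zn is limiting.
n(H2) = (1/1) × 54.76 = 54.76 mol
mass = 54.76 × 2.02 = 110.6 g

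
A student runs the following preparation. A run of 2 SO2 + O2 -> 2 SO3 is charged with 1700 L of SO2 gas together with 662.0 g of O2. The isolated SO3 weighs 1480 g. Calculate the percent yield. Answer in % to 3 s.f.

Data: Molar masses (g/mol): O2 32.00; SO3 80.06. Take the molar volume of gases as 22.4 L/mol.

n(SO2) = 1700 / 22.4 = 75.89 mol
n(O2) = 662.0 / 32.00 = 20.69 mol
n/ν for SO2 = 75.89/2 = 37.95
n/ν for O2 = 20.69/1 = 20.69
Smallest n/ν is O2 → limiting reagent.
theoretical n(SO3) = (2/1) × 20.69 = 41.38 mol → 3313 g
% yield = 1480 / 3313 × 100 = 44.67 %

44.7 %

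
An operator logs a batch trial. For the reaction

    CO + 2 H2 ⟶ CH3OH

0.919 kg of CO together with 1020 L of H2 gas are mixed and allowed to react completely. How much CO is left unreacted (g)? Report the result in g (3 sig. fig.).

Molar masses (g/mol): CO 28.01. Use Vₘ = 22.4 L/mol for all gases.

281 g

n(CO) = 0.9190×1000 / 28.01 = 32.81 mol
n(H2) = 1020 / 22.4 = 45.54 mol
n/ν → CO: 32.81, H2: 22.77; H2 is limiting.
CO consumed = (1/2) × 45.54 = 22.77 mol
CO remaining = 32.81 − 22.77 = 10.04 mol
mass = 10.04 × 28.01 = 281.2 g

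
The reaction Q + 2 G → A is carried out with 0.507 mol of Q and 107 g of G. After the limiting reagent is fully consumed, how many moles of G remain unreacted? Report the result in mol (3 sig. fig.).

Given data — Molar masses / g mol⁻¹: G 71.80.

0.476 mol

n(Q) = 0.5070 mol
n(G) = 107.0 / 71.80 = 1.490 mol
n/ν for Q = 0.5070/1 = 0.5070
n/ν for G = 1.490/2 = 0.7450
Smallest n/ν is Q → limiting reagent.
G consumed = (2/1) × 0.5070 = 1.014 mol
G remaining = 1.490 − 1.014 = 0.4760 mol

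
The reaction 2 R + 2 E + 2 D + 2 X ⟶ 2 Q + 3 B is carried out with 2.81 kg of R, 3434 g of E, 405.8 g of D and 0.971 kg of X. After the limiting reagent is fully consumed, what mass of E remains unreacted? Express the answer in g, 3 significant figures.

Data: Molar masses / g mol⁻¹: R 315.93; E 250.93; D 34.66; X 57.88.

1200 g

n(R) = 2.810×1000 / 315.93 = 8.894 mol
n(E) = 3434 / 250.93 = 13.69 mol
n(D) = 405.8 / 34.66 = 11.71 mol
n(X) = 0.9710×1000 / 57.88 = 16.78 mol
n/ν for R = 8.894/2 = 4.447
n/ν for E = 13.69/2 = 6.845
n/ν for D = 11.71/2 = 5.855
n/ν for X = 16.78/2 = 8.390
Smallest n/ν is R → limiting reagent.
E consumed = (2/2) × 8.894 = 8.894 mol
E remaining = 13.69 − 8.894 = 4.796 mol
mass = 4.796 × 250.93 = 1203 g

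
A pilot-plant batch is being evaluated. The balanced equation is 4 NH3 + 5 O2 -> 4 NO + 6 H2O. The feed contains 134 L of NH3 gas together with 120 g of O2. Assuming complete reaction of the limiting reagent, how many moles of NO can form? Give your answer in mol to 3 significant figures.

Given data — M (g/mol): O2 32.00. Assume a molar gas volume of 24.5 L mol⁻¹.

3.00 mol

n(NH3) = 134.0 / 24.5 = 5.469 mol
n(O2) = 120.0 / 32.00 = 3.750 mol
n/ν for NH3 = 5.469/4 = 1.367
n/ν for O2 = 3.750/5 = 0.7500
Smallest n/ν is O2 → limiting reagent.
n(NO) = (4/5) × 3.750 = 3.000 mol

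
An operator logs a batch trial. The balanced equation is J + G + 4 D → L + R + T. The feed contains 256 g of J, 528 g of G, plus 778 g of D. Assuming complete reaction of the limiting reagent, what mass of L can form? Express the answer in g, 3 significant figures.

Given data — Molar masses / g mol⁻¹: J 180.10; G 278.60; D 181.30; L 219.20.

n(J) = 256.0 / 180.10 = 1.421 mol
n(G) = 528.0 / 278.60 = 1.895 mol
n(D) = 778.0 / 181.30 = 4.291 mol
n/ν for J = 1.421/1 = 1.421
n/ν for G = 1.895/1 = 1.895
n/ν for D = 4.291/4 = 1.073
Smallest n/ν is D → limiting reagent.
n(L) = (1/4) × 4.291 = 1.073 mol
mass = 1.073 × 219.20 = 235.2 g

235 g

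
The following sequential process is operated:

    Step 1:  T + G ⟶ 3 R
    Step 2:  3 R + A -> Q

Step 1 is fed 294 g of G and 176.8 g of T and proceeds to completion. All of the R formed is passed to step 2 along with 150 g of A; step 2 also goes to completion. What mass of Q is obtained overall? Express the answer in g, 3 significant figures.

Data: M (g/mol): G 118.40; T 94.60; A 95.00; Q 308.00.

486 g

Step 1:
n(G) = 294.0 / 118.40 = 2.483 mol
n(T) = 176.8 / 94.60 = 1.869 mol
n/ν for G = 2.483/1 = 2.483
n/ν for T = 1.869/1 = 1.869
Smallest n/ν is T → limiting reagent.
n(R) produced = (3/1) × 1.869 = 5.607 mol
Step 2:
n(R) available = 5.607 mol
n(A) = 150.0 / 95.00 = 1.579 mol
n/ν for R = 5.607/3 = 1.869
n/ν for A = 1.579/1 = 1.579
Smallest n/ν is A → limiting reagent.
n(Q) = (1/1) × 1.579 = 1.579 mol
mass = 1.579 × 308.00 = 486.3 g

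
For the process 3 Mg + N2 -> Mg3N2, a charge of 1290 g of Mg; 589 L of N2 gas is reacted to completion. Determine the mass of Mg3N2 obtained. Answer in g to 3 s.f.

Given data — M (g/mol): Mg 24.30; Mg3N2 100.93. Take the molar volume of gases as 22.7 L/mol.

n(Mg) = 1290 / 24.30 = 53.09 mol
n(N2) = 589.0 / 22.7 = 25.95 mol
n/ν for Mg = 53.09/3 = 17.70
n/ν for N2 = 25.95/1 = 25.95
Smallest n/ν is Mg → limiting reagent.
n(Mg3N2) = (1/3) × 53.09 = 17.70 mol
mass = 17.70 × 100.93 = 1786 g

1790 g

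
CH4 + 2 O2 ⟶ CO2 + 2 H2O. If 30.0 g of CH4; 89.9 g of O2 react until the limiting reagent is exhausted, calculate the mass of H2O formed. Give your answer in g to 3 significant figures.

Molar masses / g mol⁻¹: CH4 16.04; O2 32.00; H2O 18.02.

n(CH4) = 30.00 / 16.04 = 1.870 mol
n(O2) = 89.90 / 32.00 = 2.809 mol
n/ν → CH4: 1.870, O2: 1.405; O2 is limiting.
n(H2O) = (2/2) × 2.809 = 2.809 mol
mass = 2.809 × 18.02 = 50.62 g

50.6 g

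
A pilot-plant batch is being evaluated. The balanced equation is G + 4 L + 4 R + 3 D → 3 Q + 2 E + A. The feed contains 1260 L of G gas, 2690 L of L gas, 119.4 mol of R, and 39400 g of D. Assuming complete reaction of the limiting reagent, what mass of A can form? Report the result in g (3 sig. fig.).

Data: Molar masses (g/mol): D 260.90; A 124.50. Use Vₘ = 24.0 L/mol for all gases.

3490 g

n(G) = 1260 / 24.0 = 52.50 mol
n(L) = 2690 / 24.0 = 112.1 mol
n(R) = 119.4 mol
n(D) = 39400 / 260.90 = 151.0 mol
n/ν for G = 52.50/1 = 52.50
n/ν for L = 112.1/4 = 28.03
n/ν for R = 119.4/4 = 29.85
n/ν for D = 151.0/3 = 50.33
Smallest n/ν is L → limiting reagent.
n(A) = (1/4) × 112.1 = 28.03 mol
mass = 28.03 × 124.50 = 3490 g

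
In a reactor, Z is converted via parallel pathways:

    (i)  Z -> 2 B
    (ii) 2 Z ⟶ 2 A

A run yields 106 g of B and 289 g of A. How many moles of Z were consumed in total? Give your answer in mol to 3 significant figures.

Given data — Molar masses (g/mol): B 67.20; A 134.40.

2.94 mol

n(B) = 106 / 67.20 = 1.577 mol
n(A) = 289 / 134.40 = 2.150 mol
n(Z) via (i) = (1/2)×1.577 = 0.7885 mol
n(Z) via (ii) = (2/2)×2.150 = 2.150 mol
total n(Z) = 0.7885 + 2.150 = 2.939 mol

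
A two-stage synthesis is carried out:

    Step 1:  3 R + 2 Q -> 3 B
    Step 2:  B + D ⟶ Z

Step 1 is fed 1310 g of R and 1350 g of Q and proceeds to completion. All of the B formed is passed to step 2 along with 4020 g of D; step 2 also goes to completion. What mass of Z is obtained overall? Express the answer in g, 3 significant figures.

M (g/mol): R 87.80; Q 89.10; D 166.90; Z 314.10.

4690 g

Step 1:
n(R) = 1310 / 87.80 = 14.92 mol
n(Q) = 1350 / 89.10 = 15.15 mol
n/ν → R: 4.973, Q: 7.575; R is limiting.
n(B) produced = (3/3) × 14.92 = 14.92 mol
Step 2:
n(B) available = 14.92 mol
n(D) = 4020 / 166.90 = 24.09 mol
n/ν → B: 14.92, D: 24.09; B is limiting.
n(Z) = (1/1) × 14.92 = 14.92 mol
mass = 14.92 × 314.10 = 4686 g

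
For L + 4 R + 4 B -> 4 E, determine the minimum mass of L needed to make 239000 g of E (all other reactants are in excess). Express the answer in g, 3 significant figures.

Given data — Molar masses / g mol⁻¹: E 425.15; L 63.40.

8910 g

n(E) = 239000 / 425.15 = 562.2 mol
n(L) = (1/4) × 562.2 = 140.6 mol
mass = 140.6 × 63.40 = 8914 g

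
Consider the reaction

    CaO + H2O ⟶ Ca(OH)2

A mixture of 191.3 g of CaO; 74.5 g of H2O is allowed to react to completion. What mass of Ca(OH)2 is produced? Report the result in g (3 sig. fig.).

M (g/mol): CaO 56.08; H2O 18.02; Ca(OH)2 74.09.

n(CaO) = 191.3 / 56.08 = 3.411 mol
n(H2O) = 74.50 / 18.02 = 4.134 mol
n/ν for CaO = 3.411/1 = 3.411
n/ν for H2O = 4.134/1 = 4.134
Smallest n/ν is CaO → limiting reagent.
n(Ca(OH)2) = (1/1) × 3.411 = 3.411 mol
mass = 3.411 × 74.09 = 252.7 g

253 g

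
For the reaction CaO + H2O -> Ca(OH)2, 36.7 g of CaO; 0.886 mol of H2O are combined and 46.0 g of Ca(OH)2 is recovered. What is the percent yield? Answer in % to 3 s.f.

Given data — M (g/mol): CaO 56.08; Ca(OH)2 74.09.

94.9 %

n(CaO) = 36.70 / 56.08 = 0.6544 mol
n(H2O) = 0.8860 mol
n/ν for CaO = 0.6544/1 = 0.6544
n/ν for H2O = 0.8860/1 = 0.8860
Smallest n/ν is CaO → limiting reagent.
theoretical n(Ca(OH)2) = (1/1) × 0.6544 = 0.6544 mol → 48.48 g
% yield = 46.0 / 48.48 × 100 = 94.88 %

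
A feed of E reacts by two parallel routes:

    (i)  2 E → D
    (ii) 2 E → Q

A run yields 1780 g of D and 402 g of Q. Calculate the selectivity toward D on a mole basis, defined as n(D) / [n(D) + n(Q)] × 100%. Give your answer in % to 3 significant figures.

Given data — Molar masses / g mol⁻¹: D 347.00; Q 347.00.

81.6 %

n(D) = 1780 / 347.00 = 5.130 mol
n(Q) = 402 / 347.00 = 1.159 mol
selectivity = 5.130/(5.130+1.159) × 100 = 81.57 %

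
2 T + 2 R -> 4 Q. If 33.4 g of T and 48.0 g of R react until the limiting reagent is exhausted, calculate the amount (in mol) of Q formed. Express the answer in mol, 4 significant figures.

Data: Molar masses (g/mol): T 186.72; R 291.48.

0.3294 mol

n(T) = 33.40 / 186.72 = 0.1789 mol
n(R) = 48.00 / 291.48 = 0.1647 mol
n/ν → T: 0.08945, R: 0.08235; R is limiting.
n(Q) = (4/2) × 0.1647 = 0.3294 mol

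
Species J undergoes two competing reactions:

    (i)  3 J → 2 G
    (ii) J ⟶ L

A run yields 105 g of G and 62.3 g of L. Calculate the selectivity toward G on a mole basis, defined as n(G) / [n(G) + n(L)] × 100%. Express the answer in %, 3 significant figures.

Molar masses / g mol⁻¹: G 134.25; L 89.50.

52.9 %

n(G) = 105 / 134.25 = 0.7821 mol
n(L) = 62.3 / 89.50 = 0.6961 mol
selectivity = 0.7821/(0.7821+0.6961) × 100 = 52.91 %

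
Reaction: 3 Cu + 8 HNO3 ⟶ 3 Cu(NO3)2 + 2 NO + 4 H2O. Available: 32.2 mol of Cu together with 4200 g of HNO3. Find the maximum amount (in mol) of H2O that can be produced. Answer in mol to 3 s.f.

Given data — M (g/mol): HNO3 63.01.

n(Cu) = 32.20 mol
n(HNO3) = 4200 / 63.01 = 66.66 mol
n/ν → Cu: 10.73, HNO3: 8.333; HNO3 is limiting.
n(H2O) = (4/8) × 66.66 = 33.33 mol

33.3 mol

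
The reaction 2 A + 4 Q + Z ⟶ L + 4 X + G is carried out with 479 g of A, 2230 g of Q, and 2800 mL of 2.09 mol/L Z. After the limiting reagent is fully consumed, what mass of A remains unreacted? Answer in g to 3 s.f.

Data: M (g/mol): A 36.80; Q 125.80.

153 g

n(A) = 479.0 / 36.80 = 13.02 mol
n(Q) = 2230 / 125.80 = 17.73 mol
n(Z) = 2.09 × 2800/1000 = 5.852 mol
n/ν for A = 13.02/2 = 6.510
n/ν for Q = 17.73/4 = 4.433
n/ν for Z = 5.852/1 = 5.852
Smallest n/ν is Q → limiting reagent.
A consumed = (2/4) × 17.73 = 8.865 mol
A remaining = 13.02 − 8.865 = 4.155 mol
mass = 4.155 × 36.80 = 152.9 g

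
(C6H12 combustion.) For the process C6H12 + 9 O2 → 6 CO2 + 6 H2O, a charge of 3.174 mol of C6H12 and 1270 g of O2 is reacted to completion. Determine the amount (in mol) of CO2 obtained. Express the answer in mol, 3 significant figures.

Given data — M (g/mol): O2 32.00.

19.0 mol

n(C6H12) = 3.174 mol
n(O2) = 1270 / 32.00 = 39.69 mol
n/ν → C6H12: 3.174, O2: 4.410; C6H12 is limiting.
n(CO2) = (6/1) × 3.174 = 19.04 mol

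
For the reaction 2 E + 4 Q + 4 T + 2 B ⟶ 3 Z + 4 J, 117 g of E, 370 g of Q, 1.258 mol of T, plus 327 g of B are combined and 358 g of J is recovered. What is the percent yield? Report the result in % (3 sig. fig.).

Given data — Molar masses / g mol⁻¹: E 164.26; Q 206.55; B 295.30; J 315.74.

90.1 %

n(E) = 117.0 / 164.26 = 0.7123 mol
n(Q) = 370.0 / 206.55 = 1.791 mol
n(T) = 1.258 mol
n(B) = 327.0 / 295.30 = 1.107 mol
n/ν → E: 0.3562, Q: 0.4478, T: 0.3145, B: 0.5535; T is limiting.
theoretical n(J) = (4/4) × 1.258 = 1.258 mol → 397.2 g
% yield = 358 / 397.2 × 100 = 90.13 %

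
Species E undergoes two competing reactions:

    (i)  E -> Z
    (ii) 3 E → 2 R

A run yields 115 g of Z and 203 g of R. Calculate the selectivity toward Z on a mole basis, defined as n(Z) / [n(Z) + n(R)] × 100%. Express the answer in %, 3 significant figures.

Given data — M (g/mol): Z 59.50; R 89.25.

n(Z) = 115 / 59.50 = 1.933 mol
n(R) = 203 / 89.25 = 2.275 mol
selectivity = 1.933/(1.933+2.275) × 100 = 45.94 %

45.9 %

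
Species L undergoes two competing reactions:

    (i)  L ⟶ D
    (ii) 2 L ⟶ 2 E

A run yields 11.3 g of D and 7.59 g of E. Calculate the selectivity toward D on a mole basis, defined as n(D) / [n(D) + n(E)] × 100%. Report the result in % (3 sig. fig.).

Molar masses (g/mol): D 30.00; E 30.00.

59.8 %

n(D) = 11.3 / 30.00 = 0.3767 mol
n(E) = 7.59 / 30.00 = 0.2530 mol
selectivity = 0.3767/(0.3767+0.2530) × 100 = 59.82 %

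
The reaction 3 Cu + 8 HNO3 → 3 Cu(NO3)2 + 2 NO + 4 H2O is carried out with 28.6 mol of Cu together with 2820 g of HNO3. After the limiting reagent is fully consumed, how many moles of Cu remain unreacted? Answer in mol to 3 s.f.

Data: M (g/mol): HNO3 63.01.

n(Cu) = 28.60 mol
n(HNO3) = 2820 / 63.01 = 44.75 mol
n/ν → Cu: 9.533, HNO3: 5.594; HNO3 is limiting.
Cu consumed = (3/8) × 44.75 = 16.78 mol
Cu remaining = 28.60 − 16.78 = 11.82 mol

11.8 mol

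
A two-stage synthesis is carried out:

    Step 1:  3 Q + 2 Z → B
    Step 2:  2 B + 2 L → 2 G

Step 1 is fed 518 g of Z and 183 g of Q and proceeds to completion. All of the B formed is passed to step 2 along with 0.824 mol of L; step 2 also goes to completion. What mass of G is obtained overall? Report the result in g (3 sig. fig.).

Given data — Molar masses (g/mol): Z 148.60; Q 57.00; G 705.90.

582 g

Step 1:
n(Z) = 518.0 / 148.60 = 3.486 mol
n(Q) = 183.0 / 57.00 = 3.211 mol
n/ν → Z: 1.743, Q: 1.070; Q is limiting.
n(B) produced = (1/3) × 3.211 = 1.070 mol
Step 2:
n(B) available = 1.070 mol
n(L) = 0.8240 mol
n/ν → B: 0.5350, L: 0.4120; L is limiting.
n(G) = (2/2) × 0.8240 = 0.8240 mol
mass = 0.8240 × 705.90 = 581.7 g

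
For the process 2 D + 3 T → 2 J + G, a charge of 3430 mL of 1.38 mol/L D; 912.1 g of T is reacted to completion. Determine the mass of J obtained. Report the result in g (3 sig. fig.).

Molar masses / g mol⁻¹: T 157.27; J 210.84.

815 g

n(D) = 1.38 × 3430/1000 = 4.733 mol
n(T) = 912.1 / 157.27 = 5.800 mol
n/ν → D: 2.367, T: 1.933; T is limiting.
n(J) = (2/3) × 5.800 = 3.867 mol
mass = 3.867 × 210.84 = 815.3 g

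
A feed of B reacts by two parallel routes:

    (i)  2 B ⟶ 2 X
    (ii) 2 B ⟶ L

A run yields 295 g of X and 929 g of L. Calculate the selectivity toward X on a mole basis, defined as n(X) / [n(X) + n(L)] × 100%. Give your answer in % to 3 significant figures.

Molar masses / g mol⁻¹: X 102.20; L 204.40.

n(X) = 295 / 102.20 = 2.886 mol
n(L) = 929 / 204.40 = 4.545 mol
selectivity = 2.886/(2.886+4.545) × 100 = 38.84 %

38.8 %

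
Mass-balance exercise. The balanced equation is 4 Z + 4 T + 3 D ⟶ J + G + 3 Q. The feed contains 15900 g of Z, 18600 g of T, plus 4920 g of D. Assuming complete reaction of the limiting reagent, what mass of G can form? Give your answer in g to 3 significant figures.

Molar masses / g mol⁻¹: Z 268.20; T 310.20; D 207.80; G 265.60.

n(Z) = 15900 / 268.20 = 59.28 mol
n(T) = 18600 / 310.20 = 59.96 mol
n(D) = 4920 / 207.80 = 23.68 mol
n/ν for Z = 59.28/4 = 14.82
n/ν for T = 59.96/4 = 14.99
n/ν for D = 23.68/3 = 7.893
Smallest n/ν is D → limiting reagent.
n(G) = (1/3) × 23.68 = 7.893 mol
mass = 7.893 × 265.60 = 2096 g

2100 g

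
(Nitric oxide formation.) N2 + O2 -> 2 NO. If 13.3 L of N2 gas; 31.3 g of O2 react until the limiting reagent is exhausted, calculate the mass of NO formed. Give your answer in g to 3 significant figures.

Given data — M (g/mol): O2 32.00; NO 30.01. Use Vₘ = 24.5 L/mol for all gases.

32.6 g

n(N2) = 13.30 / 24.5 = 0.5429 mol
n(O2) = 31.30 / 32.00 = 0.9781 mol
n/ν → N2: 0.5429, O2: 0.9781; N2 is limiting.
n(NO) = (2/1) × 0.5429 = 1.086 mol
mass = 1.086 × 30.01 = 32.59 g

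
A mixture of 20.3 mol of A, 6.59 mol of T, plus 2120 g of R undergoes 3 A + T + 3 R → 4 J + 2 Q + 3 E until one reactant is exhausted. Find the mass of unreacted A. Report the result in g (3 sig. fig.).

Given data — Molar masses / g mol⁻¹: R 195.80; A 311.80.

2950 g

n(A) = 20.30 mol
n(T) = 6.590 mol
n(R) = 2120 / 195.80 = 10.83 mol
n/ν for A = 20.30/3 = 6.767
n/ν for T = 6.590/1 = 6.590
n/ν for R = 10.83/3 = 3.610
Smallest n/ν is R → limiting reagent.
A consumed = (3/3) × 10.83 = 10.83 mol
A remaining = 20.30 − 10.83 = 9.470 mol
mass = 9.470 × 311.80 = 2953 g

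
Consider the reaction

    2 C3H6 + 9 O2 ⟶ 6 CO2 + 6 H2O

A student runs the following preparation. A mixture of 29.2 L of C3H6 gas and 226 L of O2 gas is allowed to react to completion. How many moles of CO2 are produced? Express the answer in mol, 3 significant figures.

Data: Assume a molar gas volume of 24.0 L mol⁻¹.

3.65 mol

n(C3H6) = 29.20 / 24.0 = 1.217 mol
n(O2) = 226.0 / 24.0 = 9.417 mol
n/ν → C3H6: 0.6085, O2: 1.046; C3H6 is limiting.
n(CO2) = (6/2) × 1.217 = 3.651 mol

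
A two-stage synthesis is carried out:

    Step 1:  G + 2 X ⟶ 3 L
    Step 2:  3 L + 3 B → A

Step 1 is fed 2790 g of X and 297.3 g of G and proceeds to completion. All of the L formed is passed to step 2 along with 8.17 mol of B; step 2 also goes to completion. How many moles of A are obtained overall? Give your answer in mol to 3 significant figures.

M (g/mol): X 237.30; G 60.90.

2.72 mol

Step 1:
n(X) = 2790 / 237.30 = 11.76 mol
n(G) = 297.3 / 60.90 = 4.882 mol
n/ν for X = 11.76/2 = 5.880
n/ν for G = 4.882/1 = 4.882
Smallest n/ν is G → limiting reagent.
n(L) produced = (3/1) × 4.882 = 14.65 mol
Step 2:
n(L) available = 14.65 mol
n(B) = 8.170 mol
n/ν for L = 14.65/3 = 4.883
n/ν for B = 8.170/3 = 2.723
Smallest n/ν is B → limiting reagent.
n(A) = (1/3) × 8.170 = 2.723 mol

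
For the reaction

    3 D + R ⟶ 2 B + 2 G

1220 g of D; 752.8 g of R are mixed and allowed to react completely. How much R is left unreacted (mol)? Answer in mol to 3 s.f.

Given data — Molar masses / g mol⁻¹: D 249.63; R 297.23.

n(D) = 1220 / 249.63 = 4.887 mol
n(R) = 752.8 / 297.23 = 2.533 mol
n/ν → D: 1.629, R: 2.533; D is limiting.
R consumed = (1/3) × 4.887 = 1.629 mol
R remaining = 2.533 − 1.629 = 0.9040 mol

0.904 mol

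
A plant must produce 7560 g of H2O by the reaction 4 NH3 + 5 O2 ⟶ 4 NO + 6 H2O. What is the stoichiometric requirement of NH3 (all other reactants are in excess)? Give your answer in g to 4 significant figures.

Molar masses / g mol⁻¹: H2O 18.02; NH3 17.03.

4763 g

n(H2O) = 7560 / 18.02 = 419.5 mol
n(NH3) = (4/6) × 419.5 = 279.7 mol
mass = 279.7 × 17.03 = 4763 g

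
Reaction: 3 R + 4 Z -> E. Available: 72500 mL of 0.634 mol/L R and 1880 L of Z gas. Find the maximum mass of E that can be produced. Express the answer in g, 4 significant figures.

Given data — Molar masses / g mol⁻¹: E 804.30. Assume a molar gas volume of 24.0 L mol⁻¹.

n(R) = 0.634 × 72500/1000 = 45.97 mol
n(Z) = 1880 / 24.0 = 78.33 mol
n/ν for R = 45.97/3 = 15.32
n/ν for Z = 78.33/4 = 19.58
Smallest n/ν is R → limiting reagent.
n(E) = (1/3) × 45.97 = 15.32 mol
mass = 15.32 × 804.30 = 12320 g

12320 g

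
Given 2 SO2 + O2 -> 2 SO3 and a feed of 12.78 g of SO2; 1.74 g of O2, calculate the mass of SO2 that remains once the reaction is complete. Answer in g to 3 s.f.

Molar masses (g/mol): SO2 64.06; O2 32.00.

n(SO2) = 12.78 / 64.06 = 0.1995 mol
n(O2) = 1.740 / 32.00 = 0.05438 mol
n/ν → SO2: 0.09975, O2: 0.05438; O2 is limiting.
SO2 consumed = (2/1) × 0.05438 = 0.1088 mol
SO2 remaining = 0.1995 − 0.1088 = 0.09070 mol
mass = 0.09070 × 64.06 = 5.810 g

5.81 g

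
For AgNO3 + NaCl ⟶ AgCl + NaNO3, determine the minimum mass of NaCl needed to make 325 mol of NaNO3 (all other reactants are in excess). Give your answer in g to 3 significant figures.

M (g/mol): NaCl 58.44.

n(NaNO3) = 325.0 mol
n(NaCl) = (1/1) × 325.0 = 325.0 mol
mass = 325.0 × 58.44 = 18990 g

19000 g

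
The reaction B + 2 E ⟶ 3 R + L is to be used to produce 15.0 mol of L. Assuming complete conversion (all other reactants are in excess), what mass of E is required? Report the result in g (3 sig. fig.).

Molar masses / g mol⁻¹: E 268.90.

n(L) = 15.00 mol
n(E) = (2/1) × 15.00 = 30.00 mol
mass = 30.00 × 268.90 = 8067 g

8070 g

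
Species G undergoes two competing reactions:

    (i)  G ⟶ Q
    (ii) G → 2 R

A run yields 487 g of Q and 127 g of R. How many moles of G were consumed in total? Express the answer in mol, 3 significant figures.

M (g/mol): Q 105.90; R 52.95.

5.80 mol

n(Q) = 487 / 105.90 = 4.599 mol
n(R) = 127 / 52.95 = 2.398 mol
n(G) via (i) = (1/1)×4.599 = 4.599 mol
n(G) via (ii) = (1/2)×2.398 = 1.199 mol
total n(G) = 4.599 + 1.199 = 5.798 mol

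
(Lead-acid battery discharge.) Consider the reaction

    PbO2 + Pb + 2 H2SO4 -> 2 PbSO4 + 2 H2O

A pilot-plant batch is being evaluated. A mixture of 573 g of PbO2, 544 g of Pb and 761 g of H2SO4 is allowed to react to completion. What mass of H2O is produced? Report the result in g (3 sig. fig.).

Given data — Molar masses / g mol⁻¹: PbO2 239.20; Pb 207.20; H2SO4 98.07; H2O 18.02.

n(PbO2) = 573.0 / 239.20 = 2.395 mol
n(Pb) = 544.0 / 207.20 = 2.625 mol
n(H2SO4) = 761.0 / 98.07 = 7.760 mol
n/ν for PbO2 = 2.395/1 = 2.395
n/ν for Pb = 2.625/1 = 2.625
n/ν for H2SO4 = 7.760/2 = 3.880
Smallest n/ν is PbO2 → limiting reagent.
n(H2O) = (2/1) × 2.395 = 4.790 mol
mass = 4.790 × 18.02 = 86.32 g

86.3 g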